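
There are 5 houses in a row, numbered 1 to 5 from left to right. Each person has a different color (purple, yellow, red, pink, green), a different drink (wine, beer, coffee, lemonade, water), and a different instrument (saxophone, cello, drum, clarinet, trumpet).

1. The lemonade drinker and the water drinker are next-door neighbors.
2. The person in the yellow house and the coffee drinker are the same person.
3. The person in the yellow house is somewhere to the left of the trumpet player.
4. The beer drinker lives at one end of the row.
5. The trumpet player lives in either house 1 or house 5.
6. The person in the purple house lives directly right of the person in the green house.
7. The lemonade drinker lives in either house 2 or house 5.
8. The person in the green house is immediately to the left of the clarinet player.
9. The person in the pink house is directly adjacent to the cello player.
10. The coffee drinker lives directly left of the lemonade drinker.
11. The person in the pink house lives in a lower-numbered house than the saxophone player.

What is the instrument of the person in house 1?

cello

From clue 5, the trumpet player must be in house 5.
That leaves red as the color for house 5.
The person in the yellow house is narrowed to house 1 or 4; consider each.
Placing it in house 4 leads to a contradiction, so it's in house 1.
The coffee drinker is in house 1 (clue 2).
Clue 10: the lemonade drinker is in house 2.
So house 4 gets purple for color.
From clue 1, the water drinker must be in house 3.
Clue 6: the person in the green house is in house 3.
The clarinet player is in house 4 (clue 8).
The only color still possible for house 2 is pink.
House 4 drink: only wine fits.
That leaves beer as the drink for house 5.
The only instrument still possible for house 1 is cello.
House 2's instrument must be drum (nothing else left).
House 3's instrument must be saxophone (nothing else left).
So: house 1 = yellow/coffee/cello, house 2 = pink/lemonade/drum, house 3 = green/water/saxophone, house 4 = purple/wine/clarinet, house 5 = red/beer/trumpet.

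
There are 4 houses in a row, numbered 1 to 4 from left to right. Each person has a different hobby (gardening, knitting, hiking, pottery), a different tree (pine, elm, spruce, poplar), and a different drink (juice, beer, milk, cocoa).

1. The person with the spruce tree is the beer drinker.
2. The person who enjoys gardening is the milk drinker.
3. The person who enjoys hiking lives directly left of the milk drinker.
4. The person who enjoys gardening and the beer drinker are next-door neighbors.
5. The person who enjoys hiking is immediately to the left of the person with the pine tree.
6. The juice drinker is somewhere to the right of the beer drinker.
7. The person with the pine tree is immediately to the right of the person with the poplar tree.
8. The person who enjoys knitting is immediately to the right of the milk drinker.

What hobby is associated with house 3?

knitting

That leaves elm as the tree for house 4.
The person who enjoys gardening is narrowed to house 2 or 3; consider each.
Placing it in house 3 leads to a contradiction, so it's in house 2.
Clue 2: the milk drinker is in house 2.
The person who enjoys hiking is in house 1 (clue 3).
From clue 5, the person with the pine tree must be in house 2.
The person with the poplar tree is in house 1 (clue 7).
By clue 8, the person who enjoys knitting is in house 3.
So house 4 gets pottery for hobby.
House 3's tree must be spruce (nothing else left).
Clue 1: the beer drinker is in house 3.
Clue 6: the juice drinker is in house 4.
The only drink still possible for house 1 is cocoa.
So: house 1 = hiking/poplar/cocoa, house 2 = gardening/pine/milk, house 3 = knitting/spruce/beer, house 4 = pottery/elm/juice.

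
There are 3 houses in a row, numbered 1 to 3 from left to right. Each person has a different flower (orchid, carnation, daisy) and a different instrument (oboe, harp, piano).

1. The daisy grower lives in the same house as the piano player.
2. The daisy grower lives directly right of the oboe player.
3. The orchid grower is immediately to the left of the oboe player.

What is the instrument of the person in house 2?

oboe

By clue 3, the orchid grower is in house 1.
Clue 3 places the oboe player in house 2.
From clue 1, the daisy grower must be in house 3.
Clue 1: the piano player is in house 3.
House 2 flower: only carnation fits.
House 1 instrument: only harp fits.
So: house 1 = orchid/harp, house 2 = carnation/oboe, house 3 = daisy/piano.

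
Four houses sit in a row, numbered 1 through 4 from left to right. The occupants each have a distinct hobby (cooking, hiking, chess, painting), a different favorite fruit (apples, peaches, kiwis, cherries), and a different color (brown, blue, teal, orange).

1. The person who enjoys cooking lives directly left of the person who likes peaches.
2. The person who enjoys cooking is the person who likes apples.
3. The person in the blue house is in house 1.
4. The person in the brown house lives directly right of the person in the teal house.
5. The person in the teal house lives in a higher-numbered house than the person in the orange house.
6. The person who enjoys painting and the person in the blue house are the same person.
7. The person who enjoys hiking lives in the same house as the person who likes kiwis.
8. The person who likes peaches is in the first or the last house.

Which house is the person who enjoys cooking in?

3

Clue 3 places the person in the blue house in house 1.
The person who enjoys painting is in house 1 (clue 6).
From clue 8, the person who likes peaches must be in house 4.
House 2 color: only orange fits.
The only color still possible for house 4 is brown.
Clue 1: the person who enjoys cooking is in house 3.
Clue 2 places the person who likes apples in house 3.
House 2 hobby: only hiking fits.
House 4's hobby must be chess (nothing else left).
House 1's favorite fruit must be cherries (nothing else left).
That leaves kiwis as the favorite fruit for house 2.
House 3 color: only teal fits.
So: house 1 = painting/cherries/blue, house 2 = hiking/kiwis/orange, house 3 = cooking/apples/teal, house 4 = chess/peaches/brown.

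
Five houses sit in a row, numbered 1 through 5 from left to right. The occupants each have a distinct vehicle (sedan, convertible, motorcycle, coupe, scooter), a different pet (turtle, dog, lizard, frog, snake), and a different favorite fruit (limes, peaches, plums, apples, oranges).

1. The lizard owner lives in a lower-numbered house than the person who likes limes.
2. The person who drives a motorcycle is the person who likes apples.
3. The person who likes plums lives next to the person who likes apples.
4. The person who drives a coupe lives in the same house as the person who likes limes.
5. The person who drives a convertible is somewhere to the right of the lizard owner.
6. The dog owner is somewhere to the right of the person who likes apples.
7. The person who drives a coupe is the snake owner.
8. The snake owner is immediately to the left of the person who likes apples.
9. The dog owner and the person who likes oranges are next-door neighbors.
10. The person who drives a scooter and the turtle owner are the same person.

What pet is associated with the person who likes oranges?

turtle

House 1 favorite fruit: only peaches fits.
The person who drives a coupe is narrowed to house 2 or 3; consider each.
Placing it in house 3 leads to a contradiction, so it's in house 2.
Clue 4 places the person who likes limes in house 2.
The snake owner is in house 2 (clue 7).
Clue 8: the person who likes apples is in house 3.
Clue 2 places the person who drives a motorcycle in house 3.
The person who likes plums is in house 4 (clue 3).
House 1's pet must be lizard (nothing else left).
So house 5 gets oranges for favorite fruit.
Clue 9: the dog owner is in house 4.
House 1 vehicle: only sedan fits.
House 3 pet: only frog fits.
House 5 pet: only turtle fits.
From clue 10, the person who drives a scooter must be in house 5.
That leaves convertible as the vehicle for house 4.
So: house 1 = sedan/lizard/peaches, house 2 = coupe/snake/limes, house 3 = motorcycle/frog/apples, house 4 = convertible/dog/plums, house 5 = scooter/turtle/oranges.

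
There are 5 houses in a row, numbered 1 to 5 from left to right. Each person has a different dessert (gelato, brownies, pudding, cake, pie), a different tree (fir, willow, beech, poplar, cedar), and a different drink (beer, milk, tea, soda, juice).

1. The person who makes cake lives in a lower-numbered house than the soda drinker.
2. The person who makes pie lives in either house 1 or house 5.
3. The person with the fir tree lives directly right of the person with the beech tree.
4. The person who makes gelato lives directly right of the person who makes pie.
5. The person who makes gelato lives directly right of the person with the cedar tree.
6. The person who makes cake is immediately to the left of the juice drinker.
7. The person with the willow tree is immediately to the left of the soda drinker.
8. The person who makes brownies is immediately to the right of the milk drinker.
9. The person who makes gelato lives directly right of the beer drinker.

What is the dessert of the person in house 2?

gelato

The person who makes gelato is in house 2 (clue 4).
By clue 4, the person who makes pie is in house 1.
By clue 5, the person with the cedar tree is in house 1.
By clue 9, the beer drinker is in house 1.
The person who makes cake is narrowed to house 3 or 4; consider each.
Placing it in house 4 leads to a contradiction, so it's in house 3.
From clue 6, the juice drinker must be in house 4.
The person with the willow tree is in house 4 (clue 7).
By clue 8, the person who makes brownies is in house 4.
Clue 8: the milk drinker is in house 3.
That leaves pudding as the dessert for house 5.
House 2 drink: only tea fits.
The only drink still possible for house 5 is soda.
From clue 3, the person with the fir tree must be in house 3.
From clue 3, the person with the beech tree must be in house 2.
House 5 tree: only poplar fits.
So: house 1 = pie/cedar/beer, house 2 = gelato/beech/tea, house 3 = cake/fir/milk, house 4 = brownies/willow/juice, house 5 = pudding/poplar/soda.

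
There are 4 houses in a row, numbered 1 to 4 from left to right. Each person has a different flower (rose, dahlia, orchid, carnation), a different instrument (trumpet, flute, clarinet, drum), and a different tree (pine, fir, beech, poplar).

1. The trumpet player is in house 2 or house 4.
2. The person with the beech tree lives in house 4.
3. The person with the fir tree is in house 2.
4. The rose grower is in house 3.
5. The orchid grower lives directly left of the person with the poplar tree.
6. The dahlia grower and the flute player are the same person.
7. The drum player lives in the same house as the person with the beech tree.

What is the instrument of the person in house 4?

drum

By clue 2, the person with the beech tree is in house 4.
Clue 3: the person with the fir tree is in house 2.
By clue 4, the rose grower is in house 3.
The drum player is in house 4 (clue 7).
That leaves pine as the tree for house 1.
House 3's tree must be poplar (nothing else left).
The orchid grower is in house 2 (clue 5).
House 4 flower: only carnation fits.
House 1 instrument: only flute fits.
House 2's instrument must be trumpet (nothing else left).
That leaves clarinet as the instrument for house 3.
So house 1 gets dahlia for flower.
So: house 1 = dahlia/flute/pine, house 2 = orchid/trumpet/fir, house 3 = rose/clarinet/poplar, house 4 = carnation/drum/beech.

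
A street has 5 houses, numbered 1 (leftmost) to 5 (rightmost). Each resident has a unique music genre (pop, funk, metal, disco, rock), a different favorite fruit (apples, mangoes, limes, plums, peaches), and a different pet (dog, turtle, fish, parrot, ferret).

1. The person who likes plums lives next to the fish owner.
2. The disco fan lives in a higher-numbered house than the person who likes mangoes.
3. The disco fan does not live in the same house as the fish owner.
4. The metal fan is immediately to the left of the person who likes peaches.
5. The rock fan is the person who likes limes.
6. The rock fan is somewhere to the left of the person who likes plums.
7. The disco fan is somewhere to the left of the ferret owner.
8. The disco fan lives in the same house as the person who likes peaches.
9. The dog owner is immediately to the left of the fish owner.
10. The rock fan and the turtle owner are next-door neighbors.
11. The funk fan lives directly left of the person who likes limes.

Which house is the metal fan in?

That leaves pop as the music genre for house 5.
The disco fan is narrowed to house 2 or 3 or 4; consider each.
Placing it in house 2 and house 3 leads to a contradiction, so it's in house 4.
Clue 7 places the ferret owner in house 5.
By clue 8, the person who likes peaches is in house 4.
The person who likes plums is in house 3 (clue 1).
By clue 1, the fish owner is in house 2.
The metal fan is in house 3 (clue 4).
Clue 6 places the rock fan in house 2.
The dog owner is in house 1 (clue 9).
House 1's music genre must be funk (nothing else left).
House 5's favorite fruit must be apples (nothing else left).
House 3 pet: only turtle fits.
House 4 pet: only parrot fits.
The only favorite fruit still possible for house 1 is mangoes.
That leaves limes as the favorite fruit for house 2.
So: house 1 = funk/mangoes/dog, house 2 = rock/limes/fish, house 3 = metal/plums/turtle, house 4 = disco/peaches/parrot, house 5 = pop/apples/ferret.

3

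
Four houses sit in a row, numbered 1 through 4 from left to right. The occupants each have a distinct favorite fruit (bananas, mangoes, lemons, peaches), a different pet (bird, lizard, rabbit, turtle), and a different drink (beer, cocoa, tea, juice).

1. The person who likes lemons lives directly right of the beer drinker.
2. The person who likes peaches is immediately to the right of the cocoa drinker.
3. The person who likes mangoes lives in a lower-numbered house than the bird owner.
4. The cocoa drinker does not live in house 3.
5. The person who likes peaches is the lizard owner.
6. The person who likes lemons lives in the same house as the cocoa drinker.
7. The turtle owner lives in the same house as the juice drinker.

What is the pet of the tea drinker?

lizard

Clue 6: the person who likes lemons is in house 2.
The cocoa drinker is in house 2 (clue 6).
By clue 1, the beer drinker is in house 1.
The person who likes peaches is in house 3 (clue 2).
By clue 5, the lizard owner is in house 3.
That leaves bananas as the favorite fruit for house 4.
Clue 7 places the turtle owner in house 4.
Clue 7 places the juice drinker in house 4.
That leaves mangoes as the favorite fruit for house 1.
House 1's pet must be rabbit (nothing else left).
House 2's pet must be bird (nothing else left).
House 3's drink must be tea (nothing else left).
So: house 1 = mangoes/rabbit/beer, house 2 = lemons/bird/cocoa, house 3 = peaches/lizard/tea, house 4 = bananas/turtle/juice.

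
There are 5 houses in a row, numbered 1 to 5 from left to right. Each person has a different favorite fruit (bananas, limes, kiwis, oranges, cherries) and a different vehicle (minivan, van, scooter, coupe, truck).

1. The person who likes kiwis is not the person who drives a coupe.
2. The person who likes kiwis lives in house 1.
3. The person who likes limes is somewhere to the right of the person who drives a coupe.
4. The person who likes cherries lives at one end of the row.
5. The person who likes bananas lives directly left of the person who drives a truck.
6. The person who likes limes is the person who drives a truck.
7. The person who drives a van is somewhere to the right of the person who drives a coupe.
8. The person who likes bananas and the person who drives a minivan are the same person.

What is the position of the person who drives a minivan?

3

By clue 2, the person who likes kiwis is in house 1.
House 5 favorite fruit: only cherries fits.
House 1 vehicle: only scooter fits.
That leaves van as the vehicle for house 5.
The only vehicle still possible for house 4 is truck.
Clue 5: the person who likes bananas is in house 3.
Clue 6: the person who likes limes is in house 4.
By clue 8, the person who drives a minivan is in house 3.
House 2's favorite fruit must be oranges (nothing else left).
That leaves coupe as the vehicle for house 2.
So: house 1 = kiwis/scooter, house 2 = oranges/coupe, house 3 = bananas/minivan, house 4 = limes/truck, house 5 = cherries/van.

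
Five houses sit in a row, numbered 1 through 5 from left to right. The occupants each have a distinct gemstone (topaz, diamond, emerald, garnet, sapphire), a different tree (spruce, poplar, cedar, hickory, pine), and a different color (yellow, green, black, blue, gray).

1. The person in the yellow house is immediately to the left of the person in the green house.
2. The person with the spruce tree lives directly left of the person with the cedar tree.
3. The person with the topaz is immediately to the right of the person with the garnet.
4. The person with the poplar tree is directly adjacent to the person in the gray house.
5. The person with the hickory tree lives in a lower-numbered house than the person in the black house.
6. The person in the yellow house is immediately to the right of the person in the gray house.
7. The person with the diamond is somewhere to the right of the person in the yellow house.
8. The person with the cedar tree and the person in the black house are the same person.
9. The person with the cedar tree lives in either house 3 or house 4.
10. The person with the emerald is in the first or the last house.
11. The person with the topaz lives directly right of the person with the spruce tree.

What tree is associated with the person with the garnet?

House 5's tree must be pine (nothing else left).
The person with the emerald is narrowed to house 1 or 5; consider each.
Placing it in house 5 leads to a contradiction, so it's in house 1.
The person with the garnet is narrowed to house 2 or 3; consider each.
Placing it in house 2 leads to a contradiction, so it's in house 3.
The person with the topaz is in house 4 (clue 3).
By clue 11, the person with the spruce tree is in house 3.
The only gemstone still possible for house 2 is sapphire.
That leaves diamond as the gemstone for house 5.
The only tree still possible for house 4 is cedar.
The person in the black house is in house 4 (clue 8).
By clue 1, the person in the yellow house is in house 2.
By clue 1, the person in the green house is in house 3.
The person in the gray house is in house 1 (clue 6).
So house 5 gets blue for color.
Clue 4 places the person with the poplar tree in house 2.
House 1's tree must be hickory (nothing else left).
So: house 1 = emerald/hickory/gray, house 2 = sapphire/poplar/yellow, house 3 = garnet/spruce/green, house 4 = topaz/cedar/black, house 5 = diamond/pine/blue.

spruce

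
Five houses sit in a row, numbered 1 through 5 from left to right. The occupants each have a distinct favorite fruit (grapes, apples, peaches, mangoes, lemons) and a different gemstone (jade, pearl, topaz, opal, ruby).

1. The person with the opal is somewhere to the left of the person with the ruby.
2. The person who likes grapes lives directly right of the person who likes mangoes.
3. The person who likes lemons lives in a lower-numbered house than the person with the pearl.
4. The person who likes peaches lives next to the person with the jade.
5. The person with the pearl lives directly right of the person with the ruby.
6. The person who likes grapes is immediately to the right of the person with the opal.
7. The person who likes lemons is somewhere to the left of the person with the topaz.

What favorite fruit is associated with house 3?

The person who likes grapes is narrowed to house 2 or 3 or 4; consider each.
Placing it in house 2 and house 3 leads to a contradiction, so it's in house 4.
The person who likes mangoes is in house 3 (clue 2).
Clue 6: the person with the opal is in house 3.
House 1's gemstone must be jade (nothing else left).
Clue 1 places the person with the ruby in house 4.
From clue 4, the person who likes peaches must be in house 2.
Clue 5 places the person with the pearl in house 5.
House 1 favorite fruit: only lemons fits.
House 5's favorite fruit must be apples (nothing else left).
The only gemstone still possible for house 2 is topaz.
So: house 1 = lemons/jade, house 2 = peaches/topaz, house 3 = mangoes/opal, house 4 = grapes/ruby, house 5 = apples/pearl.

mangoes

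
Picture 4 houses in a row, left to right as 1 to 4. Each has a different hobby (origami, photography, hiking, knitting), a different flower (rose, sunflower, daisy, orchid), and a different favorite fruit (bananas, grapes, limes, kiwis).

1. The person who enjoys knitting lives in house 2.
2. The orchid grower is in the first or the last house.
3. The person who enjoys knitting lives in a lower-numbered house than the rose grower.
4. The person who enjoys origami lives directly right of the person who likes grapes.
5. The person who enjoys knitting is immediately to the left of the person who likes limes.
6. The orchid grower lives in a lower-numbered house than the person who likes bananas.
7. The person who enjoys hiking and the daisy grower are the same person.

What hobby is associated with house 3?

origami

The person who enjoys knitting is in house 2 (clue 1).
Clue 5 places the person who likes limes in house 3.
Clue 6: the orchid grower is in house 1.
From clue 4, the person who enjoys origami must be in house 3.
Clue 4: the person who likes grapes is in house 2.
That leaves photography as the hobby for house 1.
So house 4 gets hiking for hobby.
House 2 flower: only sunflower fits.
That leaves kiwis as the favorite fruit for house 1.
House 4 favorite fruit: only bananas fits.
By clue 7, the daisy grower is in house 4.
So house 3 gets rose for flower.
So: house 1 = photography/orchid/kiwis, house 2 = knitting/sunflower/grapes, house 3 = origami/rose/limes, house 4 = hiking/daisy/bananas.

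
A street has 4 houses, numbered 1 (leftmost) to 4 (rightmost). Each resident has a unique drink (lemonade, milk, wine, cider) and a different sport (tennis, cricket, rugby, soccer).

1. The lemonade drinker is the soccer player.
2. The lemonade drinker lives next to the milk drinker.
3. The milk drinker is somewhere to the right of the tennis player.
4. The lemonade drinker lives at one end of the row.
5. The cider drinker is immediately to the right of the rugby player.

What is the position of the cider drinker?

The lemonade drinker is narrowed to house 1 or 4; consider each.
Placing it in house 1 leads to a contradiction, so it's in house 4.
The soccer player is in house 4 (clue 1).
Clue 2 places the milk drinker in house 3.
House 1 drink: only wine fits.
House 2's drink must be cider (nothing else left).
By clue 5, the rugby player is in house 1.
That leaves cricket as the sport for house 3.
The only sport still possible for house 2 is tennis.
So: house 1 = wine/rugby, house 2 = cider/tennis, house 3 = milk/cricket, house 4 = lemonade/soccer.

2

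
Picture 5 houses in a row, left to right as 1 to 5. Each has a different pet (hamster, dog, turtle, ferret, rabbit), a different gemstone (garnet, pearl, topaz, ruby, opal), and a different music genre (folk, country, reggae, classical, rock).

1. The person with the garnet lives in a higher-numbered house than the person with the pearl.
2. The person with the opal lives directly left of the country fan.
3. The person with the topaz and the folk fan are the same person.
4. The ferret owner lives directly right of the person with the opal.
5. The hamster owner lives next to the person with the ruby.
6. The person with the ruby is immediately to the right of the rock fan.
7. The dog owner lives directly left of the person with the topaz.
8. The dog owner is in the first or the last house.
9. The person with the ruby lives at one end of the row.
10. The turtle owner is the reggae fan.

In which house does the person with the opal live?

4

By clue 8, the dog owner is in house 1.
Clue 9 places the person with the ruby in house 5.
By clue 5, the hamster owner is in house 4.
The rock fan is in house 4 (clue 6).
By clue 7, the person with the topaz is in house 2.
That leaves classical as the music genre for house 1.
Clue 3: the folk fan is in house 2.
That leaves reggae as the music genre for house 3.
The only music genre still possible for house 5 is country.
The person with the opal is in house 4 (clue 2).
The ferret owner is in house 5 (clue 4).
Clue 10: the turtle owner is in house 3.
The only pet still possible for house 2 is rabbit.
House 1 gemstone: only pearl fits.
House 3 gemstone: only garnet fits.
So: house 1 = dog/pearl/classical, house 2 = rabbit/topaz/folk, house 3 = turtle/garnet/reggae, house 4 = hamster/opal/rock, house 5 = ferret/ruby/country.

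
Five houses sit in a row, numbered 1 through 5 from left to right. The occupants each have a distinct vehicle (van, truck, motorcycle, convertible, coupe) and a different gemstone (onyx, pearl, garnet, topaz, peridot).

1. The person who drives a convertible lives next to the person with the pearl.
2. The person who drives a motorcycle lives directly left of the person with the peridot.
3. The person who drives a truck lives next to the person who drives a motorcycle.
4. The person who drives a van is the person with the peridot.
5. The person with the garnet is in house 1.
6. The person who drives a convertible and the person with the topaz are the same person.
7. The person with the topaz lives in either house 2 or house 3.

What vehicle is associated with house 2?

convertible

By clue 5, the person with the garnet is in house 1.
The person who drives a convertible is narrowed to house 2 or 3; consider each.
Placing it in house 3 leads to a contradiction, so it's in house 2.
From clue 1, the person with the pearl must be in house 3.
Clue 6 places the person with the topaz in house 2.
The only vehicle still possible for house 1 is coupe.
The person who drives a motorcycle is narrowed to house 3 or 4; consider each.
Placing it in house 3 leads to a contradiction, so it's in house 4.
Clue 2 places the person with the peridot in house 5.
Clue 4 places the person who drives a van in house 5.
House 3's vehicle must be truck (nothing else left).
The only gemstone still possible for house 4 is onyx.
So: house 1 = coupe/garnet, house 2 = convertible/topaz, house 3 = truck/pearl, house 4 = motorcycle/onyx, house 5 = van/peridot.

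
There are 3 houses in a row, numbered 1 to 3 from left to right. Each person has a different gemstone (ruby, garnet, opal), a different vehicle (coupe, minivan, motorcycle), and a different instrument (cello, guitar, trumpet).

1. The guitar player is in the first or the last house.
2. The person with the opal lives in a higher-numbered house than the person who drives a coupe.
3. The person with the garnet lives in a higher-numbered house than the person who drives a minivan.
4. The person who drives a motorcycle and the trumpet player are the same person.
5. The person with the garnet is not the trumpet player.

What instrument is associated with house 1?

The only gemstone still possible for house 1 is ruby.
That leaves motorcycle as the vehicle for house 3.
By clue 4, the trumpet player is in house 3.
By clue 5, the person with the garnet is in house 2.
House 3 gemstone: only opal fits.
That leaves cello as the instrument for house 2.
Clue 3: the person who drives a minivan is in house 1.
So house 2 gets coupe for vehicle.
House 1's instrument must be guitar (nothing else left).
So: house 1 = ruby/minivan/guitar, house 2 = garnet/coupe/cello, house 3 = opal/motorcycle/trumpet.

guitar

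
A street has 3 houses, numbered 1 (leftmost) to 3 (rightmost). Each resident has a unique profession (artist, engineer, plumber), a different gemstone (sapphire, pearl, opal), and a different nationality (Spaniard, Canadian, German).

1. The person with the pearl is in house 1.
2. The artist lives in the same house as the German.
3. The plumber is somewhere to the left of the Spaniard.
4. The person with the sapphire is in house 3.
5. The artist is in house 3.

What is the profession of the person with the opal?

engineer

From clue 1, the person with the pearl must be in house 1.
The person with the sapphire is in house 3 (clue 4).
By clue 5, the artist is in house 3.
So house 2 gets opal for gemstone.
Clue 2: the German is in house 3.
That leaves Canadian as the nationality for house 1.
That leaves Spaniard as the nationality for house 2.
By clue 3, the plumber is in house 1.
So house 2 gets engineer for profession.
So: house 1 = plumber/pearl/Canadian, house 2 = engineer/opal/Spaniard, house 3 = artist/sapphire/German.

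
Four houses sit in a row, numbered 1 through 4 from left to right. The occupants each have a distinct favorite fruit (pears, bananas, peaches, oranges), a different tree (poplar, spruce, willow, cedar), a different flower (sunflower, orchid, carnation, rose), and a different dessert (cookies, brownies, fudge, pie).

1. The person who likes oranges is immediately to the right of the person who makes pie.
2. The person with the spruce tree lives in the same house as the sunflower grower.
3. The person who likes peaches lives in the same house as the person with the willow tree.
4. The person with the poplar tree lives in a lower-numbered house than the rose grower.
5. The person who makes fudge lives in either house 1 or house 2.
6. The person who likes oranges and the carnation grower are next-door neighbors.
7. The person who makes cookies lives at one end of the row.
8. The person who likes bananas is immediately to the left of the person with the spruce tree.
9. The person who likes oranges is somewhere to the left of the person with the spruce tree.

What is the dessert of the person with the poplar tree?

fudge

House 3's dessert must be brownies (nothing else left).
House 4 dessert: only cookies fits.
The person who likes bananas is narrowed to house 2 or 3; consider each.
Placing it in house 2 leads to a contradiction, so it's in house 3.
Clue 8 places the person with the spruce tree in house 4.
So house 2 gets oranges for favorite fruit.
The person who makes pie is in house 1 (clue 1).
From clue 2, the sunflower grower must be in house 4.
From clue 3, the person who likes peaches must be in house 1.
From clue 3, the person with the willow tree must be in house 1.
That leaves pears as the favorite fruit for house 4.
House 2's dessert must be fudge (nothing else left).
The person with the poplar tree is in house 2 (clue 4).
Clue 4: the rose grower is in house 3.
House 3 tree: only cedar fits.
That leaves orchid as the flower for house 2.
That leaves carnation as the flower for house 1.
So: house 1 = peaches/willow/carnation/pie, house 2 = oranges/poplar/orchid/fudge, house 3 = bananas/cedar/rose/brownies, house 4 = pears/spruce/sunflower/cookies.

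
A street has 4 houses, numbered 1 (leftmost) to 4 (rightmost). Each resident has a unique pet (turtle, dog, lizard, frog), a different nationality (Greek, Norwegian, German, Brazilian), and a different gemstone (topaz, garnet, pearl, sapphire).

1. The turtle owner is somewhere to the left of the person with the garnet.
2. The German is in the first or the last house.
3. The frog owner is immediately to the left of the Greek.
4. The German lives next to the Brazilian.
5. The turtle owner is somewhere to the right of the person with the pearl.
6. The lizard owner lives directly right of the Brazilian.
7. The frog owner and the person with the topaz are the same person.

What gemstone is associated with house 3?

The lizard owner is narrowed to house 3 or 4; consider each.
Placing it in house 3 leads to a contradiction, so it's in house 4.
Clue 6 places the Brazilian in house 3.
The German is in house 4 (clue 4).
That leaves Norwegian as the nationality for house 1.
The only nationality still possible for house 2 is Greek.
Clue 3 places the frog owner in house 1.
By clue 7, the person with the topaz is in house 1.
House 2 gemstone: only pearl fits.
Clue 5: the turtle owner is in house 3.
That leaves dog as the pet for house 2.
The person with the garnet is in house 4 (clue 1).
House 3 gemstone: only sapphire fits.
So: house 1 = frog/Norwegian/topaz, house 2 = dog/Greek/pearl, house 3 = turtle/Brazilian/sapphire, house 4 = lizard/German/garnet.

sapphire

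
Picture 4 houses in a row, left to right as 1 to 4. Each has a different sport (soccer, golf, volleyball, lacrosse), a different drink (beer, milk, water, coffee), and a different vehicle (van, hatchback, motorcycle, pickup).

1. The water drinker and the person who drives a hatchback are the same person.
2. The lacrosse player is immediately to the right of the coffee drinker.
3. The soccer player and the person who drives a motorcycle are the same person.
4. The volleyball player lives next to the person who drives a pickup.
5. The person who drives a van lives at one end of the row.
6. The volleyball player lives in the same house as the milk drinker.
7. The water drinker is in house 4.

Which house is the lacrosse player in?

By clue 7, the water drinker is in house 4.
Clue 1: the person who drives a hatchback is in house 4.
That leaves van as the vehicle for house 1.
The soccer player is narrowed to house 2 or 3; consider each.
Placing it in house 2 leads to a contradiction, so it's in house 3.
Clue 3 places the person who drives a motorcycle in house 3.
The only vehicle still possible for house 2 is pickup.
Clue 4: the volleyball player is in house 1.
By clue 6, the milk drinker is in house 1.
The only drink still possible for house 2 is beer.
House 3 drink: only coffee fits.
By clue 2, the lacrosse player is in house 4.
House 2's sport must be golf (nothing else left).
So: house 1 = volleyball/milk/van, house 2 = golf/beer/pickup, house 3 = soccer/coffee/motorcycle, house 4 = lacrosse/water/hatchback.

4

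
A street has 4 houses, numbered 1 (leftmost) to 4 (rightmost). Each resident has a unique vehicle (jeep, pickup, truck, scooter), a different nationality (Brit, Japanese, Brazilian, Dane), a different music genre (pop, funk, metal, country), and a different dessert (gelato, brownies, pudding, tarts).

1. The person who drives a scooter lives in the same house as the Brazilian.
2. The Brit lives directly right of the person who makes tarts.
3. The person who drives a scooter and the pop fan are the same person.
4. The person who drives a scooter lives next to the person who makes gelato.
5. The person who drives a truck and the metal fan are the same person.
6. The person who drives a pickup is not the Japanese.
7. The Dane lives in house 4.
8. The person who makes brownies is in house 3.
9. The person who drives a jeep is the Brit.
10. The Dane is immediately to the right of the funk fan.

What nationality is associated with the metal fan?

Japanese

From clue 7, the Dane must be in house 4.
Clue 8: the person who makes brownies is in house 3.
Clue 10 places the funk fan in house 3.
The only dessert still possible for house 4 is pudding.
The person who drives a jeep is narrowed to house 2 or 3; consider each.
Placing it in house 2 leads to a contradiction, so it's in house 3.
The Brit is in house 3 (clue 9).
Clue 2 places the person who makes tarts in house 2.
So house 1 gets gelato for dessert.
The person who drives a scooter is in house 2 (clue 4).
The Brazilian is in house 2 (clue 1).
The pop fan is in house 2 (clue 3).
So house 1 gets Japanese for nationality.
From clue 6, the person who drives a pickup must be in house 4.
House 1 vehicle: only truck fits.
Clue 5: the metal fan is in house 1.
That leaves country as the music genre for house 4.
So: house 1 = truck/Japanese/metal/gelato, house 2 = scooter/Brazilian/pop/tarts, house 3 = jeep/Brit/funk/brownies, house 4 = pickup/Dane/country/pudding.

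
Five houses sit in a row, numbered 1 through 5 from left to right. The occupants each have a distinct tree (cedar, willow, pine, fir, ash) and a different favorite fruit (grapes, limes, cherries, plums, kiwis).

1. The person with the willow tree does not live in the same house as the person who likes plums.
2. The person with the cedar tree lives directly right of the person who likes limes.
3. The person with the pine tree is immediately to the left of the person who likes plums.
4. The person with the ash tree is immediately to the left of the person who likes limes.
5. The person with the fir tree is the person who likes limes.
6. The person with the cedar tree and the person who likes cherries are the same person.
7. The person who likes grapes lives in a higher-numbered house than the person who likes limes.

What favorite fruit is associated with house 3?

limes

The only favorite fruit still possible for house 1 is kiwis.
The person with the ash tree is narrowed to house 1 or 2 or 3; consider each.
Placing it in house 1 and house 3 leads to a contradiction, so it's in house 2.
From clue 4, the person who likes limes must be in house 3.
Clue 5 places the person with the fir tree in house 3.
So house 2 gets plums for favorite fruit.
Clue 2: the person with the cedar tree is in house 4.
Clue 3: the person with the pine tree is in house 1.
From clue 6, the person who likes cherries must be in house 4.
That leaves willow as the tree for house 5.
The only favorite fruit still possible for house 5 is grapes.
So: house 1 = pine/kiwis, house 2 = ash/plums, house 3 = fir/limes, house 4 = cedar/cherries, house 5 = willow/grapes.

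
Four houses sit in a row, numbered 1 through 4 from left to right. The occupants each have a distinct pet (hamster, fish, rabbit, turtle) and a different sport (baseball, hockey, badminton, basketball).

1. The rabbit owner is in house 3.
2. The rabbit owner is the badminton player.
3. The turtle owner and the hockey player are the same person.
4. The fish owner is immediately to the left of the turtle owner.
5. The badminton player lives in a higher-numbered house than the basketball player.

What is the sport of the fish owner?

Clue 1 places the rabbit owner in house 3.
By clue 2, the badminton player is in house 3.
By clue 4, the fish owner is in house 1.
From clue 4, the turtle owner must be in house 2.
So house 4 gets hamster for pet.
Clue 3: the hockey player is in house 2.
The only sport still possible for house 1 is basketball.
So house 4 gets baseball for sport.
So: house 1 = fish/basketball, house 2 = turtle/hockey, house 3 = rabbit/badminton, house 4 = hamster/baseball.

basketball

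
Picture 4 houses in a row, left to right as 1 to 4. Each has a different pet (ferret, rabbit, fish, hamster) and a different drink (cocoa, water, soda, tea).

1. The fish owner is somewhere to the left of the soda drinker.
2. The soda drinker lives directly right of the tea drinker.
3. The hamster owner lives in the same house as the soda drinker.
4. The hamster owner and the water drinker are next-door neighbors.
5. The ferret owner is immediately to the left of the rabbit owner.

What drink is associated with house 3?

The ferret owner is narrowed to house 1 or 2 or 3; consider each.
Placing it in house 1 and house 2 leads to a contradiction, so it's in house 3.
From clue 5, the rabbit owner must be in house 4.
House 1's pet must be fish (nothing else left).
House 2 pet: only hamster fits.
By clue 3, the soda drinker is in house 2.
So house 4 gets cocoa for drink.
By clue 2, the tea drinker is in house 1.
House 3's drink must be water (nothing else left).
So: house 1 = fish/tea, house 2 = hamster/soda, house 3 = ferret/water, house 4 = rabbit/cocoa.

water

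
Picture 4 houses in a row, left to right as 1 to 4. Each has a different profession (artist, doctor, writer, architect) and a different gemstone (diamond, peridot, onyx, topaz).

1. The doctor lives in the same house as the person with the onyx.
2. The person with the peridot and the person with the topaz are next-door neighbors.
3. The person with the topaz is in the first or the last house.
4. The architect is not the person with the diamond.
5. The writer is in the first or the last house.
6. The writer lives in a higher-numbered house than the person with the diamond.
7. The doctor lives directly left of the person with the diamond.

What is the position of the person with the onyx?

1

By clue 6, the writer is in house 4.
That leaves topaz as the gemstone for house 4.
By clue 2, the person with the peridot is in house 3.
House 1 gemstone: only onyx fits.
House 2's gemstone must be diamond (nothing else left).
Clue 1: the doctor is in house 1.
That leaves artist as the profession for house 2.
House 3 profession: only architect fits.
So: house 1 = doctor/onyx, house 2 = artist/diamond, house 3 = architect/peridot, house 4 = writer/topaz.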